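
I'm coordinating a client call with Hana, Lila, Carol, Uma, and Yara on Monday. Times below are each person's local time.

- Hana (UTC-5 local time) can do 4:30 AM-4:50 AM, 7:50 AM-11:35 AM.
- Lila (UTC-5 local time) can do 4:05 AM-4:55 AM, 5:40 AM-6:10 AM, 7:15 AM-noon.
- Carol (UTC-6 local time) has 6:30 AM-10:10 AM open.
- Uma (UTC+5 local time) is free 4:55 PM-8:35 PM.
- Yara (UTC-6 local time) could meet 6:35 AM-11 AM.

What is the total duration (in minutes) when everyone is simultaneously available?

165

Hana in UTC: 09:30-09:50, 12:50-16:35 (add 5h to convert from UTC-5).
Lila in UTC: 09:05-09:55, 10:40-11:10, 12:15-17:00 (add 5h to convert from UTC-5).
Carol in UTC: 12:30-16:10 (add 6h to convert from UTC-6).
Uma in UTC: 11:55-15:35 (subtract 5h to convert from UTC+5).
Yara in UTC: 12:35-17:00 (add 6h to convert from UTC-6).
Hana ∩ Lila: 09:30-09:50, 12:50-16:35.
Hana ∩ Lila ∩ Carol: 12:50-16:10.
Hana ∩ Lila ∩ Carol ∩ Uma: 12:50-15:35.
Hana ∩ Lila ∩ Carol ∩ Uma ∩ Yara: 12:50-15:35.
That's a single block of 165 minutes.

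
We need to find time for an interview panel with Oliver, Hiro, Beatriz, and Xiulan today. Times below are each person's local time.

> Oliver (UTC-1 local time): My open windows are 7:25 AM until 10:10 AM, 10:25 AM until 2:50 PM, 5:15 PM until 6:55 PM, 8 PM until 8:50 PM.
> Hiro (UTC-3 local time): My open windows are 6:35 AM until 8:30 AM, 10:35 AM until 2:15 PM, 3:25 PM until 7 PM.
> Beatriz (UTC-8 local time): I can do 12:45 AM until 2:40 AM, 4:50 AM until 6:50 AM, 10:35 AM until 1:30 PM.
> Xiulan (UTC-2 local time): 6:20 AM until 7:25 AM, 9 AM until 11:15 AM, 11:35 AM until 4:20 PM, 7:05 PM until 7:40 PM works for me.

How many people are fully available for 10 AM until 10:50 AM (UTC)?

2

Oliver in UTC: 08:25-11:10, 11:25-15:50, 18:15-19:55, 21:00-21:50 (add 1h to convert from UTC-1).
Hiro in UTC: 09:35-11:30, 13:35-17:15, 18:25-22:00 (add 3h to convert from UTC-3).
Beatriz in UTC: 08:45-10:40, 12:50-14:50, 18:35-21:30 (add 8h to convert from UTC-8).
Xiulan in UTC: 08:20-09:25, 11:00-13:15, 13:35-18:20, 21:05-21:40 (add 2h to convert from UTC-2).
Oliver and Hiro can make the full 10:00-10:50 slot — that's 2.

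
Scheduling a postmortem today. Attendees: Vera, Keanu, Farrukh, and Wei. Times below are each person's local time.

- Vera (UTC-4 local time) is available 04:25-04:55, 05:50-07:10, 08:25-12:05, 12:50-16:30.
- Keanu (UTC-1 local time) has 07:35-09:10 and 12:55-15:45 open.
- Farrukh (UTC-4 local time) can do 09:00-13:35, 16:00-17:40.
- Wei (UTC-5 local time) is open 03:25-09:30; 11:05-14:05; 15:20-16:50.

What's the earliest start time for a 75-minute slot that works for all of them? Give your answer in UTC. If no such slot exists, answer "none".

none

Vera in UTC: 08:25-08:55, 09:50-11:10, 12:25-16:05, 16:50-20:30 (add 4h to convert from UTC-4).
Keanu in UTC: 08:35-10:10, 13:55-16:45 (add 1h to convert from UTC-1).
Farrukh in UTC: 13:00-17:35, 20:00-21:40 (add 4h to convert from UTC-4).
Wei in UTC: 08:25-14:30, 16:05-19:05, 20:20-21:50 (add 5h to convert from UTC-5).
Vera ∩ Keanu: 08:35-08:55, 09:50-10:10, 13:55-16:05.
Vera ∩ Keanu ∩ Farrukh: 13:55-16:05.
Vera ∩ Keanu ∩ Farrukh ∩ Wei: 13:55-14:30.
No common window is at least 75 minutes long.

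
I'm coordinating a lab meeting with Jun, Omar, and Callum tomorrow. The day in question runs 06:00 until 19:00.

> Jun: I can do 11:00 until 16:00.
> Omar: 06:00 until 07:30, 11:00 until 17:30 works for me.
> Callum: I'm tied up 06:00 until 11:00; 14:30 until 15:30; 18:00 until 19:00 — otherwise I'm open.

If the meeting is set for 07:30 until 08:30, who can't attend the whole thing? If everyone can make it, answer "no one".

Jun free: 11:00-16:00.
Omar free: 06:00-07:30, 11:00-17:30.
Callum free: 11:00-14:30, 15:30-18:00 (invert busy blocks within the working day).
Jun: not fully free for 07:30-08:30. Omar: not fully free for 07:30-08:30. Callum: not fully free for 07:30-08:30.

Callum, Jun, Omar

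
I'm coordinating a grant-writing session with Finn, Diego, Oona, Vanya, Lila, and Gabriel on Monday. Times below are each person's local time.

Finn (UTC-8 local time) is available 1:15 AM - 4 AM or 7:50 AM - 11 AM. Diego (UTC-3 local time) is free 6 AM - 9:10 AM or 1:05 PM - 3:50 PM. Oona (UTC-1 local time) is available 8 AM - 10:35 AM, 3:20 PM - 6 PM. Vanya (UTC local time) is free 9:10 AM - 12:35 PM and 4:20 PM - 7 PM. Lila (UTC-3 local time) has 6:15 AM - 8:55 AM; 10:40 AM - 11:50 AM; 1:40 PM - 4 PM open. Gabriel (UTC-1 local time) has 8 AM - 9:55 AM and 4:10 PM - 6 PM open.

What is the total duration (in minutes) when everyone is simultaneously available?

200

Finn in UTC: 09:15-12:00, 15:50-19:00 (add 8h to convert from UTC-8).
Diego in UTC: 09:00-12:10, 16:05-18:50 (add 3h to convert from UTC-3).
Oona in UTC: 09:00-11:35, 16:20-19:00 (add 1h to convert from UTC-1).
Vanya in UTC: 09:10-12:35, 16:20-19:00.
Lila in UTC: 09:15-11:55, 13:40-14:50, 16:40-19:00 (add 3h to convert from UTC-3).
Gabriel in UTC: 09:00-10:55, 17:10-19:00 (add 1h to convert from UTC-1).
Finn ∩ Diego: 09:15-12:00, 16:05-18:50.
Finn ∩ Diego ∩ Oona: 09:15-11:35, 16:20-18:50.
Finn ∩ Diego ∩ Oona ∩ Vanya: 09:15-11:35, 16:20-18:50.
Finn ∩ Diego ∩ Oona ∩ Vanya ∩ Lila: 09:15-11:35, 16:40-18:50.
Finn ∩ Diego ∩ Oona ∩ Vanya ∩ Lila ∩ Gabriel: 09:15-10:55, 17:10-18:50.
Those are the intersection windows.
Summing the common windows: 100 + 100 = 200 minutes.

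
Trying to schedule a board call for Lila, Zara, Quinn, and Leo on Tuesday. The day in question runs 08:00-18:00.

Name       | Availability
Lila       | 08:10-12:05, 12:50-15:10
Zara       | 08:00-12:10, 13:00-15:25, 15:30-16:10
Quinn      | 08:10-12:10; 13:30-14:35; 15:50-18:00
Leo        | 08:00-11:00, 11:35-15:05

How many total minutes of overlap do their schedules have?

Lila ∩ Zara: 08:10-12:05, 13:00-15:10.
Lila ∩ Zara ∩ Quinn: 08:10-12:05, 13:30-14:35.
Lila ∩ Zara ∩ Quinn ∩ Leo: 08:10-11:00, 11:35-12:05, 13:30-14:35.
So the common availability across everyone is 08:10-11:00, 11:35-12:05, 13:30-14:35.
Summing the common windows: 170 + 30 + 65 = 265 minutes.

265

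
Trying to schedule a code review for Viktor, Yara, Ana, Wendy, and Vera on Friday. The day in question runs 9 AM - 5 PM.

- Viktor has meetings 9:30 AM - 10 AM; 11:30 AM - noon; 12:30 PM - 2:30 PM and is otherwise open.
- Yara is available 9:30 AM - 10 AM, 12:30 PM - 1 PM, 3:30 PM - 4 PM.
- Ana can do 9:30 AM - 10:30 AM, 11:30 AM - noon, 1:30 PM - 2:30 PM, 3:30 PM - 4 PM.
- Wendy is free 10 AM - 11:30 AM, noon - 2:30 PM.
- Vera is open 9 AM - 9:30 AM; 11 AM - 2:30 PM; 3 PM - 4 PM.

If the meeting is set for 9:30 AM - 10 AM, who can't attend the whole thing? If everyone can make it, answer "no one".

Viktor free: 09:00-09:30, 10:00-11:30, 12:00-12:30, 14:30-17:00 (invert busy blocks within the working day).
Yara free: 09:30-10:00, 12:30-13:00, 15:30-16:00.
Ana free: 09:30-10:30, 11:30-12:00, 13:30-14:30, 15:30-16:00.
Wendy free: 10:00-11:30, 12:00-14:30.
Vera free: 09:00-09:30, 11:00-14:30, 15:00-16:00.
Viktor: not fully free for 09:30-10:00. Yara: free for 09:30-10:00. Ana: free for 09:30-10:00. Wendy: not fully free for 09:30-10:00. Vera: not fully free for 09:30-10:00.

Vera, Viktor, Wendy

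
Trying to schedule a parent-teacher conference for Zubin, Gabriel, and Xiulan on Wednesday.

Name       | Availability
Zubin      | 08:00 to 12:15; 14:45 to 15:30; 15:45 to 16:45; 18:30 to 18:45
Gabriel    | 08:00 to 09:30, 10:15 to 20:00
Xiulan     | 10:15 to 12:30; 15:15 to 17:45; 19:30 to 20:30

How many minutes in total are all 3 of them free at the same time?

195

Zubin ∩ Gabriel: 08:00-09:30, 10:15-12:15, 14:45-15:30, 15:45-16:45, 18:30-18:45.
Zubin ∩ Gabriel ∩ Xiulan: 10:15-12:15, 15:15-15:30, 15:45-16:45.
Summing the common windows: 120 + 15 + 60 = 195 minutes.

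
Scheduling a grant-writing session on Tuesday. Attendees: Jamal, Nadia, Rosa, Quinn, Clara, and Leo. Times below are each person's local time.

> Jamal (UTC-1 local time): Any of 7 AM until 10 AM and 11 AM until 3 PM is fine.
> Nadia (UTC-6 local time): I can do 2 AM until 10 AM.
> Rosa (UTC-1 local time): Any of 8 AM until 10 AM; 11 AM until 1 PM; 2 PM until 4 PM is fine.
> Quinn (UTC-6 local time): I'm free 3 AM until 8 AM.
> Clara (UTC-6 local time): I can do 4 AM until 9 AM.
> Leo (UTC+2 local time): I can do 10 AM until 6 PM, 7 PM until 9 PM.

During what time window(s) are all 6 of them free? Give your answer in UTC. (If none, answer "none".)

Jamal in UTC: 08:00-11:00, 12:00-16:00 (add 1h to convert from UTC-1).
Nadia in UTC: 08:00-16:00 (add 6h to convert from UTC-6).
Rosa in UTC: 09:00-11:00, 12:00-14:00, 15:00-17:00 (add 1h to convert from UTC-1).
Quinn in UTC: 09:00-14:00 (add 6h to convert from UTC-6).
Clara in UTC: 10:00-15:00 (add 6h to convert from UTC-6).
Leo in UTC: 08:00-16:00, 17:00-19:00 (subtract 2h to convert from UTC+2).
Jamal ∩ Nadia: 08:00-11:00, 12:00-16:00.
Jamal ∩ Nadia ∩ Rosa: 09:00-11:00, 12:00-14:00, 15:00-16:00.
Jamal ∩ Nadia ∩ Rosa ∩ Quinn: 09:00-11:00, 12:00-14:00.
Jamal ∩ Nadia ∩ Rosa ∩ Quinn ∩ Clara: 10:00-11:00, 12:00-14:00.
Jamal ∩ Nadia ∩ Rosa ∩ Quinn ∩ Clara ∩ Leo: 10:00-11:00, 12:00-14:00.

10:00-11:00, 12:00-14:00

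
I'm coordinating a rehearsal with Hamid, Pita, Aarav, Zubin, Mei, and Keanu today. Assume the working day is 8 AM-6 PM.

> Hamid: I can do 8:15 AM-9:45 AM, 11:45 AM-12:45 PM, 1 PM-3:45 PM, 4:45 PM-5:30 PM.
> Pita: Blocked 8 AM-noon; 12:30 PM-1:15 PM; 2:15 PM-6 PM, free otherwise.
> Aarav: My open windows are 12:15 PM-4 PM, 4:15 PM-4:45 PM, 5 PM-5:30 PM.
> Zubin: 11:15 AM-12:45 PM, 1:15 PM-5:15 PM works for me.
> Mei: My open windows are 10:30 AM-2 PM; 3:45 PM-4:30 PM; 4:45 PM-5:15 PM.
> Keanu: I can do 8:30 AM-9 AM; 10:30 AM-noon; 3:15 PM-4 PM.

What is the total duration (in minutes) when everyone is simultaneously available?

0

Hamid free: 08:15-09:45, 11:45-12:45, 13:00-15:45, 16:45-17:30.
Pita free: 12:00-12:30, 13:15-14:15 (invert busy blocks within the working day).
Aarav free: 12:15-16:00, 16:15-16:45, 17:00-17:30.
Zubin free: 11:15-12:45, 13:15-17:15.
Mei free: 10:30-14:00, 15:45-16:30, 16:45-17:15.
Keanu free: 08:30-09:00, 10:30-12:00, 15:15-16:00.
Hamid ∩ Pita: 12:00-12:30, 13:15-14:15.
Hamid ∩ Pita ∩ Aarav: 12:15-12:30, 13:15-14:15.
Hamid ∩ Pita ∩ Aarav ∩ Zubin: 12:15-12:30, 13:15-14:15.
Hamid ∩ Pita ∩ Aarav ∩ Zubin ∩ Mei: 12:15-12:30, 13:15-14:00.
Hamid ∩ Pita ∩ Aarav ∩ Zubin ∩ Mei ∩ Keanu: ∅.
There is no time when everyone is free.
There is no common window, so the total is 0 minutes.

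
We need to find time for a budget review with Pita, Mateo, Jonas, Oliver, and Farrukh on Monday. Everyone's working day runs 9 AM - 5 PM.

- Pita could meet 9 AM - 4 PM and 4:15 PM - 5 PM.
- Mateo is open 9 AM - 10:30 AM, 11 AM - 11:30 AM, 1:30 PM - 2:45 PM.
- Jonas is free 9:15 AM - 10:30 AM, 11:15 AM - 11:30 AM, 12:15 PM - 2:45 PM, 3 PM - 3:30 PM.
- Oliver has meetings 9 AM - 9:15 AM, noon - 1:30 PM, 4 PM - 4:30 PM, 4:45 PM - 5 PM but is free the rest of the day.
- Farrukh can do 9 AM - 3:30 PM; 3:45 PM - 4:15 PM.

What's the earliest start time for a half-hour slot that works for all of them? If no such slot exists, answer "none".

Pita free: 09:00-16:00, 16:15-17:00.
Mateo free: 09:00-10:30, 11:00-11:30, 13:30-14:45.
Jonas free: 09:15-10:30, 11:15-11:30, 12:15-14:45, 15:00-15:30.
Oliver free: 09:15-12:00, 13:30-16:00, 16:30-16:45 (invert busy blocks within the working day).
Farrukh free: 09:00-15:30, 15:45-16:15.
Pita ∩ Mateo: 09:00-10:30, 11:00-11:30, 13:30-14:45.
Pita ∩ Mateo ∩ Jonas: 09:15-10:30, 11:15-11:30, 13:30-14:45.
Pita ∩ Mateo ∩ Jonas ∩ Oliver: 09:15-10:30, 11:15-11:30, 13:30-14:45.
Pita ∩ Mateo ∩ Jonas ∩ Oliver ∩ Farrukh: 09:15-10:30, 11:15-11:30, 13:30-14:45.
The first common window of at least 30 minutes is 09:15-10:30, so the earliest start is 09:15.

09:15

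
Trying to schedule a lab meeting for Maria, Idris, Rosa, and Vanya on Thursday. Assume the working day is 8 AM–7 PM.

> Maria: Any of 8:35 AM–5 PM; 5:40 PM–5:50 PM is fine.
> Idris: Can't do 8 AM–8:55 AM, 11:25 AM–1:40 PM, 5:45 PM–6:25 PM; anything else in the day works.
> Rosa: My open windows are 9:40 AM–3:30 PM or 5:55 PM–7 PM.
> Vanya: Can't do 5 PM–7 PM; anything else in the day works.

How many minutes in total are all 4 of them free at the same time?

215

Maria free: 08:35-17:00, 17:40-17:50.
Idris free: 08:55-11:25, 13:40-17:45, 18:25-19:00 (invert busy blocks within the working day).
Rosa free: 09:40-15:30, 17:55-19:00.
Vanya free: 08:00-17:00 (invert busy blocks within the working day).
Maria ∩ Idris: 08:55-11:25, 13:40-17:00, 17:40-17:45.
Maria ∩ Idris ∩ Rosa: 09:40-11:25, 13:40-15:30.
Maria ∩ Idris ∩ Rosa ∩ Vanya: 09:40-11:25, 13:40-15:30.
Summing the common windows: 105 + 110 = 215 minutes.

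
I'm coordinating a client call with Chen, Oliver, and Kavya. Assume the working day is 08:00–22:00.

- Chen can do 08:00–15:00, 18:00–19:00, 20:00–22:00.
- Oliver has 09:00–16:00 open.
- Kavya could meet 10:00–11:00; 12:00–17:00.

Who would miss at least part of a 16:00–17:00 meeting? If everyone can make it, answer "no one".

Chen: not fully free for 16:00-17:00. Oliver: not fully free for 16:00-17:00. Kavya: free for 16:00-17:00.

Chen, Oliver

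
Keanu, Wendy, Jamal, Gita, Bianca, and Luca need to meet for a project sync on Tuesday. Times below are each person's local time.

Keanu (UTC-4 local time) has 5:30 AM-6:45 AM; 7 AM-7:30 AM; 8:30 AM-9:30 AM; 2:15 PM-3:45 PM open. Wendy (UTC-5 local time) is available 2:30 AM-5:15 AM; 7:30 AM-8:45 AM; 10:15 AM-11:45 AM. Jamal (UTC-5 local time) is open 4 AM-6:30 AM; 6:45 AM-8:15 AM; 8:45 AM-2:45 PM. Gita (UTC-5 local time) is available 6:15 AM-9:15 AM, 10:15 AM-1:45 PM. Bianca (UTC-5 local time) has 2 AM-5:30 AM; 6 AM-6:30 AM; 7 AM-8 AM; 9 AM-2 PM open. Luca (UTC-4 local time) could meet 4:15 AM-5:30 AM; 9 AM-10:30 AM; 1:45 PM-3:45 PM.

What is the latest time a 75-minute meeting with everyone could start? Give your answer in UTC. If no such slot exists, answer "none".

Keanu in UTC: 09:30-10:45, 11:00-11:30, 12:30-13:30, 18:15-19:45 (add 4h to convert from UTC-4).
Wendy in UTC: 07:30-10:15, 12:30-13:45, 15:15-16:45 (add 5h to convert from UTC-5).
Jamal in UTC: 09:00-11:30, 11:45-13:15, 13:45-19:45 (add 5h to convert from UTC-5).
Gita in UTC: 11:15-14:15, 15:15-18:45 (add 5h to convert from UTC-5).
Bianca in UTC: 07:00-10:30, 11:00-11:30, 12:00-13:00, 14:00-19:00 (add 5h to convert from UTC-5).
Luca in UTC: 08:15-09:30, 13:00-14:30, 17:45-19:45 (add 4h to convert from UTC-4).
Keanu ∩ Wendy: 09:30-10:15, 12:30-13:30.
Keanu ∩ Wendy ∩ Jamal: 09:30-10:15, 12:30-13:15.
Keanu ∩ Wendy ∩ Jamal ∩ Gita: 12:30-13:15.
Keanu ∩ Wendy ∩ Jamal ∩ Gita ∩ Bianca: 12:30-13:00.
Keanu ∩ Wendy ∩ Jamal ∩ Gita ∩ Bianca ∩ Luca: ∅.
There is no time when everyone is free.
No common window is at least 75 minutes long.

none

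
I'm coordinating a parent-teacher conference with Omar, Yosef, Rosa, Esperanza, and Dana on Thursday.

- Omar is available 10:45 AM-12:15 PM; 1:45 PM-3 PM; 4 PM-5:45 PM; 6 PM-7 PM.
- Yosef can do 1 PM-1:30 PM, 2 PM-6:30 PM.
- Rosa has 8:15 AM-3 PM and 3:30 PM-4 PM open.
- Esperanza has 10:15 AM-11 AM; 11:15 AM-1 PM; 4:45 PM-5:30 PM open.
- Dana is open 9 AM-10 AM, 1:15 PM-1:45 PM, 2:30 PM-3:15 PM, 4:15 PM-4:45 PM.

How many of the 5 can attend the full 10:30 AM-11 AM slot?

2

Rosa and Esperanza can make the full 10:30-11:00 slot — that's 2.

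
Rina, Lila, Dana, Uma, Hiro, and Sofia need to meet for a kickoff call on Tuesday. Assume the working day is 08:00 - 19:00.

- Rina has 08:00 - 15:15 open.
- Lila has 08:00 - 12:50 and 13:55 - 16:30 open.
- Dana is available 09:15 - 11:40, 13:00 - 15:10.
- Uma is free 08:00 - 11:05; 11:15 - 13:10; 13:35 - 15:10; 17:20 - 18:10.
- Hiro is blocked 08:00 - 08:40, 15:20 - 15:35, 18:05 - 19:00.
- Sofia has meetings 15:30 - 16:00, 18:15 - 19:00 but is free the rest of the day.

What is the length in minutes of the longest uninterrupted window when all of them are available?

Rina free: 08:00-15:15.
Lila free: 08:00-12:50, 13:55-16:30.
Dana free: 09:15-11:40, 13:00-15:10.
Uma free: 08:00-11:05, 11:15-13:10, 13:35-15:10, 17:20-18:10.
Hiro free: 08:40-15:20, 15:35-18:05 (invert busy blocks within the working day).
Sofia free: 08:00-15:30, 16:00-18:15 (invert busy blocks within the working day).
Rina ∩ Lila: 08:00-12:50, 13:55-15:15.
Rina ∩ Lila ∩ Dana: 09:15-11:40, 13:55-15:10.
Rina ∩ Lila ∩ Dana ∩ Uma: 09:15-11:05, 11:15-11:40, 13:55-15:10.
Rina ∩ Lila ∩ Dana ∩ Uma ∩ Hiro: 09:15-11:05, 11:15-11:40, 13:55-15:10.
Rina ∩ Lila ∩ Dana ∩ Uma ∩ Hiro ∩ Sofia: 09:15-11:05, 11:15-11:40, 13:55-15:10.
The longest is 09:15-11:05 at 110 minutes.

110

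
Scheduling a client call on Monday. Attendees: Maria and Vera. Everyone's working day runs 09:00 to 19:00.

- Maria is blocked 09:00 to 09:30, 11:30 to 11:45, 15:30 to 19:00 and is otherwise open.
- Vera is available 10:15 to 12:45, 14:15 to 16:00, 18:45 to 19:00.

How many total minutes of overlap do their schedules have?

210

Maria free: 09:30-11:30, 11:45-15:30 (invert busy blocks within the working day).
Vera free: 10:15-12:45, 14:15-16:00, 18:45-19:00.
Maria ∩ Vera: 10:15-11:30, 11:45-12:45, 14:15-15:30.
Summing the common windows: 75 + 60 + 75 = 210 minutes.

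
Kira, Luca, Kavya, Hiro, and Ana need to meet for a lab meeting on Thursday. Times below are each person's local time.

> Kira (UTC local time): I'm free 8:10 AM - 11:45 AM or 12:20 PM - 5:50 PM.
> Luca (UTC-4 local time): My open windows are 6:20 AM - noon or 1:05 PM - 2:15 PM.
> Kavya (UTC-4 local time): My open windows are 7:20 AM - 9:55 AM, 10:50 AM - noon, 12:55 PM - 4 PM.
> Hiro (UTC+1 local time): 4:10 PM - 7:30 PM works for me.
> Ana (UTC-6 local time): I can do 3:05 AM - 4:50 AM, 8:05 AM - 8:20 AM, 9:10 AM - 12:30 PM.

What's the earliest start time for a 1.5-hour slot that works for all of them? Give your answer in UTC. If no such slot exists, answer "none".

none

Kira in UTC: 08:10-11:45, 12:20-17:50.
Luca in UTC: 10:20-16:00, 17:05-18:15 (add 4h to convert from UTC-4).
Kavya in UTC: 11:20-13:55, 14:50-16:00, 16:55-20:00 (add 4h to convert from UTC-4).
Hiro in UTC: 15:10-18:30 (subtract 1h to convert from UTC+1).
Ana in UTC: 09:05-10:50, 14:05-14:20, 15:10-18:30 (add 6h to convert from UTC-6).
Kira ∩ Luca: 10:20-11:45, 12:20-16:00, 17:05-17:50.
Kira ∩ Luca ∩ Kavya: 11:20-11:45, 12:20-13:55, 14:50-16:00, 17:05-17:50.
Kira ∩ Luca ∩ Kavya ∩ Hiro: 15:10-16:00, 17:05-17:50.
Kira ∩ Luca ∩ Kavya ∩ Hiro ∩ Ana: 15:10-16:00, 17:05-17:50.
No common window is at least 90 minutes long.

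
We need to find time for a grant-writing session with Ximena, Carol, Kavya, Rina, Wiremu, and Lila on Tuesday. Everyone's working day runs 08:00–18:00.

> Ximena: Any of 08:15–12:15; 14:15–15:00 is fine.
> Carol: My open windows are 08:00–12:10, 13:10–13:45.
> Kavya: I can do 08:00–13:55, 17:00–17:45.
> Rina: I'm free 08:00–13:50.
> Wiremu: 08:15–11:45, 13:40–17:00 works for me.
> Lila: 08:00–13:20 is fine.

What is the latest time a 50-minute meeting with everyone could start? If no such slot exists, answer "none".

Ximena ∩ Carol: 08:15-12:10.
Ximena ∩ Carol ∩ Kavya: 08:15-12:10.
Ximena ∩ Carol ∩ Kavya ∩ Rina: 08:15-12:10.
Ximena ∩ Carol ∩ Kavya ∩ Rina ∩ Wiremu: 08:15-11:45.
Ximena ∩ Carol ∩ Kavya ∩ Rina ∩ Wiremu ∩ Lila: 08:15-11:45.
So the common availability across everyone is 08:15-11:45.
The last common window of at least 50 minutes is 08:15-11:45; a 50-minute meeting can start as late as 10:55 and still end by 11:45.

10:55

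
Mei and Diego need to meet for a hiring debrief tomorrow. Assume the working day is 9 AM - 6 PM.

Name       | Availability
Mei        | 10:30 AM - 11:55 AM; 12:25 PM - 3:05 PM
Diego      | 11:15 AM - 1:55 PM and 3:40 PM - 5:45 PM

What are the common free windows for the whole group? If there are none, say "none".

11:15-11:55, 12:25-13:55

Mei ∩ Diego: 11:15-11:55, 12:25-13:55.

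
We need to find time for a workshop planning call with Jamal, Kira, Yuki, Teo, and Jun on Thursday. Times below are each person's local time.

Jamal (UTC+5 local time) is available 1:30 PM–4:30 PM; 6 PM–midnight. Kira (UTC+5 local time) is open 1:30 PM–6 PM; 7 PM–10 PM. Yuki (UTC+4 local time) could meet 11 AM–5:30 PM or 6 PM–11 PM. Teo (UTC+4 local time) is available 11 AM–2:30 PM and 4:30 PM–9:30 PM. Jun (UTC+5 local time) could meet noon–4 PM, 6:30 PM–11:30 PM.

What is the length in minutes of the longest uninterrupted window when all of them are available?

180

Jamal in UTC: 08:30-11:30, 13:00-19:00 (subtract 5h to convert from UTC+5).
Kira in UTC: 08:30-13:00, 14:00-17:00 (subtract 5h to convert from UTC+5).
Yuki in UTC: 07:00-13:30, 14:00-19:00 (subtract 4h to convert from UTC+4).
Teo in UTC: 07:00-10:30, 12:30-17:30 (subtract 4h to convert from UTC+4).
Jun in UTC: 07:00-11:00, 13:30-18:30 (subtract 5h to convert from UTC+5).
Jamal ∩ Kira: 08:30-11:30, 14:00-17:00.
Jamal ∩ Kira ∩ Yuki: 08:30-11:30, 14:00-17:00.
Jamal ∩ Kira ∩ Yuki ∩ Teo: 08:30-10:30, 14:00-17:00.
Jamal ∩ Kira ∩ Yuki ∩ Teo ∩ Jun: 08:30-10:30, 14:00-17:00.
So the common availability across everyone is 08:30-10:30, 14:00-17:00.
The longest is 14:00-17:00 at 180 minutes.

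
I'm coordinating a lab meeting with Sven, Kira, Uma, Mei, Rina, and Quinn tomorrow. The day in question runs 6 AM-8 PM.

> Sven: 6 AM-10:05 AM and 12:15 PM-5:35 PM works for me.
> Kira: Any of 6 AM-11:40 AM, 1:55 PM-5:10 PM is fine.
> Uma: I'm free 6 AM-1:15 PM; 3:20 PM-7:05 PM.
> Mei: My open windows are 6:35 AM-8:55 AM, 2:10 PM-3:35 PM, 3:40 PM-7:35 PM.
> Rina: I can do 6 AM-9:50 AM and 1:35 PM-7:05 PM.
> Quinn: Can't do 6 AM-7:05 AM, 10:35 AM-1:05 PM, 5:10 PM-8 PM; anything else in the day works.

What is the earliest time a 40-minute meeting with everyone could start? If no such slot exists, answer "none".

Sven free: 06:00-10:05, 12:15-17:35.
Kira free: 06:00-11:40, 13:55-17:10.
Uma free: 06:00-13:15, 15:20-19:05.
Mei free: 06:35-08:55, 14:10-15:35, 15:40-19:35.
Rina free: 06:00-09:50, 13:35-19:05.
Quinn free: 07:05-10:35, 13:05-17:10 (invert busy blocks within the working day).
Sven ∩ Kira: 06:00-10:05, 13:55-17:10.
Sven ∩ Kira ∩ Uma: 06:00-10:05, 15:20-17:10.
Sven ∩ Kira ∩ Uma ∩ Mei: 06:35-08:55, 15:20-15:35, 15:40-17:10.
Sven ∩ Kira ∩ Uma ∩ Mei ∩ Rina: 06:35-08:55, 15:20-15:35, 15:40-17:10.
Sven ∩ Kira ∩ Uma ∩ Mei ∩ Rina ∩ Quinn: 07:05-08:55, 15:20-15:35, 15:40-17:10.
Those are the intersection windows.
The first common window of at least 40 minutes is 07:05-08:55, so the earliest start is 07:05.

07:05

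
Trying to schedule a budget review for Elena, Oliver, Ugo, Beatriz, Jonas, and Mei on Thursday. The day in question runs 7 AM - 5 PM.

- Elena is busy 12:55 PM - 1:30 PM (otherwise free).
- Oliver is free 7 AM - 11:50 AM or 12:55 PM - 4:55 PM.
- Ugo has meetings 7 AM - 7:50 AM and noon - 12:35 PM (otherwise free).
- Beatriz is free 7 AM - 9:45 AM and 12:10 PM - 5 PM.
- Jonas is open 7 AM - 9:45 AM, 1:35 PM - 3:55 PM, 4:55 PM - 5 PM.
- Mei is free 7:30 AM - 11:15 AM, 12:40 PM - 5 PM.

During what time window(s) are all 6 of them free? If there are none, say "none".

Elena free: 07:00-12:55, 13:30-17:00 (invert busy blocks within the working day).
Oliver free: 07:00-11:50, 12:55-16:55.
Ugo free: 07:50-12:00, 12:35-17:00 (invert busy blocks within the working day).
Beatriz free: 07:00-09:45, 12:10-17:00.
Jonas free: 07:00-09:45, 13:35-15:55, 16:55-17:00.
Mei free: 07:30-11:15, 12:40-17:00.
Elena ∩ Oliver: 07:00-11:50, 13:30-16:55.
Elena ∩ Oliver ∩ Ugo: 07:50-11:50, 13:30-16:55.
Elena ∩ Oliver ∩ Ugo ∩ Beatriz: 07:50-09:45, 13:30-16:55.
Elena ∩ Oliver ∩ Ugo ∩ Beatriz ∩ Jonas: 07:50-09:45, 13:35-15:55.
Elena ∩ Oliver ∩ Ugo ∩ Beatriz ∩ Jonas ∩ Mei: 07:50-09:45, 13:35-15:55.
So the common availability across everyone is 07:50-09:45, 13:35-15:55.

07:50-09:45, 13:35-15:55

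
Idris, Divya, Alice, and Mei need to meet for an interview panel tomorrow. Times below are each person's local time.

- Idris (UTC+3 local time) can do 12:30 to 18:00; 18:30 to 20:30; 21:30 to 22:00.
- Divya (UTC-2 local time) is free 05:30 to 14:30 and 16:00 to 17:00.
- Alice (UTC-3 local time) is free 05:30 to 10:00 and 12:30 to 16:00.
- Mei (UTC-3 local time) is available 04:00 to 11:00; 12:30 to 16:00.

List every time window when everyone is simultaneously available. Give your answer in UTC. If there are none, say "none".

Idris in UTC: 09:30-15:00, 15:30-17:30, 18:30-19:00 (subtract 3h to convert from UTC+3).
Divya in UTC: 07:30-16:30, 18:00-19:00 (add 2h to convert from UTC-2).
Alice in UTC: 08:30-13:00, 15:30-19:00 (add 3h to convert from UTC-3).
Mei in UTC: 07:00-14:00, 15:30-19:00 (add 3h to convert from UTC-3).
Idris ∩ Divya: 09:30-15:00, 15:30-16:30, 18:30-19:00.
Idris ∩ Divya ∩ Alice: 09:30-13:00, 15:30-16:30, 18:30-19:00.
Idris ∩ Divya ∩ Alice ∩ Mei: 09:30-13:00, 15:30-16:30, 18:30-19:00.

09:30-13:00, 15:30-16:30, 18:30-19:00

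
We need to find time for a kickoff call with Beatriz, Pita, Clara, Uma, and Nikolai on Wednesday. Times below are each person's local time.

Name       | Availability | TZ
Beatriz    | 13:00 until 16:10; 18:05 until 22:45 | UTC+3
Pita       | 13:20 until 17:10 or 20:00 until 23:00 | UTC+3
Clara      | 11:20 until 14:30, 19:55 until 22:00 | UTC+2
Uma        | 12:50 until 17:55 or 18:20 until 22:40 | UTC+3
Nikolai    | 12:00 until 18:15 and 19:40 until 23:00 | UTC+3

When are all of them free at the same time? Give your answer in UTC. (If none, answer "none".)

10:20-12:30, 17:55-19:40

Beatriz in UTC: 10:00-13:10, 15:05-19:45 (subtract 3h to convert from UTC+3).
Pita in UTC: 10:20-14:10, 17:00-20:00 (subtract 3h to convert from UTC+3).
Clara in UTC: 09:20-12:30, 17:55-20:00 (subtract 2h to convert from UTC+2).
Uma in UTC: 09:50-14:55, 15:20-19:40 (subtract 3h to convert from UTC+3).
Nikolai in UTC: 09:00-15:15, 16:40-20:00 (subtract 3h to convert from UTC+3).
Beatriz ∩ Pita: 10:20-13:10, 17:00-19:45.
Beatriz ∩ Pita ∩ Clara: 10:20-12:30, 17:55-19:45.
Beatriz ∩ Pita ∩ Clara ∩ Uma: 10:20-12:30, 17:55-19:40.
Beatriz ∩ Pita ∩ Clara ∩ Uma ∩ Nikolai: 10:20-12:30, 17:55-19:40.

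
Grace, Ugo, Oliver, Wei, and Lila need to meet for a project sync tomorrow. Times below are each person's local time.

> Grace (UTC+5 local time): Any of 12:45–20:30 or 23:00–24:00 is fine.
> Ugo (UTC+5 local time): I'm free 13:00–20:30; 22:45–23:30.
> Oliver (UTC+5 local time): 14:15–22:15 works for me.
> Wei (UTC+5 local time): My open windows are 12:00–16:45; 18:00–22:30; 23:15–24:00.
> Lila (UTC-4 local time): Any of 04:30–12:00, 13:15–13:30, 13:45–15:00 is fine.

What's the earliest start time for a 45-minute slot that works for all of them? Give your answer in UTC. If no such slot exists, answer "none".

Grace in UTC: 07:45-15:30, 18:00-19:00 (subtract 5h to convert from UTC+5).
Ugo in UTC: 08:00-15:30, 17:45-18:30 (subtract 5h to convert from UTC+5).
Oliver in UTC: 09:15-17:15 (subtract 5h to convert from UTC+5).
Wei in UTC: 07:00-11:45, 13:00-17:30, 18:15-19:00 (subtract 5h to convert from UTC+5).
Lila in UTC: 08:30-16:00, 17:15-17:30, 17:45-19:00 (add 4h to convert from UTC-4).
Grace ∩ Ugo: 08:00-15:30, 18:00-18:30.
Grace ∩ Ugo ∩ Oliver: 09:15-15:30.
Grace ∩ Ugo ∩ Oliver ∩ Wei: 09:15-11:45, 13:00-15:30.
Grace ∩ Ugo ∩ Oliver ∩ Wei ∩ Lila: 09:15-11:45, 13:00-15:30.
Those are the intersection windows.
The first common window of at least 45 minutes is 09:15-11:45, so the earliest start is 09:15.

09:15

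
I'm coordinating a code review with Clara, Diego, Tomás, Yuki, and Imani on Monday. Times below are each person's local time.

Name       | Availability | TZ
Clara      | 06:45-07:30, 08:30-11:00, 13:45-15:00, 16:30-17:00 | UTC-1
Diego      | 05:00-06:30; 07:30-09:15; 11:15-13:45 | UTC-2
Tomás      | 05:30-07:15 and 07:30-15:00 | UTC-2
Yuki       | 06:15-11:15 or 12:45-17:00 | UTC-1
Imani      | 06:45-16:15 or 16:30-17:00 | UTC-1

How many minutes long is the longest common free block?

105

Clara in UTC: 07:45-08:30, 09:30-12:00, 14:45-16:00, 17:30-18:00 (add 1h to convert from UTC-1).
Diego in UTC: 07:00-08:30, 09:30-11:15, 13:15-15:45 (add 2h to convert from UTC-2).
Tomás in UTC: 07:30-09:15, 09:30-17:00 (add 2h to convert from UTC-2).
Yuki in UTC: 07:15-12:15, 13:45-18:00 (add 1h to convert from UTC-1).
Imani in UTC: 07:45-17:15, 17:30-18:00 (add 1h to convert from UTC-1).
Clara ∩ Diego: 07:45-08:30, 09:30-11:15, 14:45-15:45.
Clara ∩ Diego ∩ Tomás: 07:45-08:30, 09:30-11:15, 14:45-15:45.
Clara ∩ Diego ∩ Tomás ∩ Yuki: 07:45-08:30, 09:30-11:15, 14:45-15:45.
Clara ∩ Diego ∩ Tomás ∩ Yuki ∩ Imani: 07:45-08:30, 09:30-11:15, 14:45-15:45.
Those are the intersection windows.
The longest is 09:30-11:15 at 105 minutes.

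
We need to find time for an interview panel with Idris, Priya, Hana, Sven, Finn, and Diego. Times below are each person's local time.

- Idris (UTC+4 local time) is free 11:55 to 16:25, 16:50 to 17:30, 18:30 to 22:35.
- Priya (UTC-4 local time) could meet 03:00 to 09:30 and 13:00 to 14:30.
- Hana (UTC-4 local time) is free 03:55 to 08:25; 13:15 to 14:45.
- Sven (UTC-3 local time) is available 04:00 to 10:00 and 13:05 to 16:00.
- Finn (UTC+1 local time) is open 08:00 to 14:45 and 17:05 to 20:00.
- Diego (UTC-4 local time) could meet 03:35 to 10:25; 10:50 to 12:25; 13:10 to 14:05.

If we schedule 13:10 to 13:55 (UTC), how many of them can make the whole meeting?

1

Idris in UTC: 07:55-12:25, 12:50-13:30, 14:30-18:35 (subtract 4h to convert from UTC+4).
Priya in UTC: 07:00-13:30, 17:00-18:30 (add 4h to convert from UTC-4).
Hana in UTC: 07:55-12:25, 17:15-18:45 (add 4h to convert from UTC-4).
Sven in UTC: 07:00-13:00, 16:05-19:00 (add 3h to convert from UTC-3).
Finn in UTC: 07:00-13:45, 16:05-19:00 (subtract 1h to convert from UTC+1).
Diego in UTC: 07:35-14:25, 14:50-16:25, 17:10-18:05 (add 4h to convert from UTC-4).
Diego can make the full 13:10-13:55 slot — that's 1.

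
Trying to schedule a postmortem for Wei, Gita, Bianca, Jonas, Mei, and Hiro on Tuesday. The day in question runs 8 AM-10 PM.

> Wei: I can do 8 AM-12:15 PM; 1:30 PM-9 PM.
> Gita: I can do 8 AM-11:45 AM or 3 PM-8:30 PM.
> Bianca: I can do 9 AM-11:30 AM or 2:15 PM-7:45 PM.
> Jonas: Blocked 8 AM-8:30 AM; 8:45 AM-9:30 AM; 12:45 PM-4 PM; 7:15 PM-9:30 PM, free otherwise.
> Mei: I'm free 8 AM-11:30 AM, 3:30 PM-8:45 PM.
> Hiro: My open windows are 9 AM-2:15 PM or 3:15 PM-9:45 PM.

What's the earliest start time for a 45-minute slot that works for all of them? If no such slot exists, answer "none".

09:30

Wei free: 08:00-12:15, 13:30-21:00.
Gita free: 08:00-11:45, 15:00-20:30.
Bianca free: 09:00-11:30, 14:15-19:45.
Jonas free: 08:30-08:45, 09:30-12:45, 16:00-19:15, 21:30-22:00 (invert busy blocks within the working day).
Mei free: 08:00-11:30, 15:30-20:45.
Hiro free: 09:00-14:15, 15:15-21:45.
Wei ∩ Gita: 08:00-11:45, 15:00-20:30.
Wei ∩ Gita ∩ Bianca: 09:00-11:30, 15:00-19:45.
Wei ∩ Gita ∩ Bianca ∩ Jonas: 09:30-11:30, 16:00-19:15.
Wei ∩ Gita ∩ Bianca ∩ Jonas ∩ Mei: 09:30-11:30, 16:00-19:15.
Wei ∩ Gita ∩ Bianca ∩ Jonas ∩ Mei ∩ Hiro: 09:30-11:30, 16:00-19:15.
The first common window of at least 45 minutes is 09:30-11:30, so the earliest start is 09:30.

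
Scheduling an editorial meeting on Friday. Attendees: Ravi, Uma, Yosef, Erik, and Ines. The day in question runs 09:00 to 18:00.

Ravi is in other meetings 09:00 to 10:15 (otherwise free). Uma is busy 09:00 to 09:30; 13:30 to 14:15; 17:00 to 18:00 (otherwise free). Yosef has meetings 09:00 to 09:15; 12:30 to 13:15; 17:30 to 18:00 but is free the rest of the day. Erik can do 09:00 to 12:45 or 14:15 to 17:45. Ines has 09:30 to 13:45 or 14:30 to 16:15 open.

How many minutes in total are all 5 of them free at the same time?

240

Ravi free: 10:15-18:00 (invert busy blocks within the working day).
Uma free: 09:30-13:30, 14:15-17:00 (invert busy blocks within the working day).
Yosef free: 09:15-12:30, 13:15-17:30 (invert busy blocks within the working day).
Erik free: 09:00-12:45, 14:15-17:45.
Ines free: 09:30-13:45, 14:30-16:15.
Ravi ∩ Uma: 10:15-13:30, 14:15-17:00.
Ravi ∩ Uma ∩ Yosef: 10:15-12:30, 13:15-13:30, 14:15-17:00.
Ravi ∩ Uma ∩ Yosef ∩ Erik: 10:15-12:30, 14:15-17:00.
Ravi ∩ Uma ∩ Yosef ∩ Erik ∩ Ines: 10:15-12:30, 14:30-16:15.
Summing the common windows: 135 + 105 = 240 minutes.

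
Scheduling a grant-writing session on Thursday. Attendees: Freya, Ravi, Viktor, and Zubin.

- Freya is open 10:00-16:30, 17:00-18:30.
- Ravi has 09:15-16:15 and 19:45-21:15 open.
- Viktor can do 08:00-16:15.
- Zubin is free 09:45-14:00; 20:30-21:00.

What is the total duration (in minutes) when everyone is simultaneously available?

Freya ∩ Ravi: 10:00-16:15.
Freya ∩ Ravi ∩ Viktor: 10:00-16:15.
Freya ∩ Ravi ∩ Viktor ∩ Zubin: 10:00-14:00.
Those are the intersection windows.
That's a single block of 240 minutes.

240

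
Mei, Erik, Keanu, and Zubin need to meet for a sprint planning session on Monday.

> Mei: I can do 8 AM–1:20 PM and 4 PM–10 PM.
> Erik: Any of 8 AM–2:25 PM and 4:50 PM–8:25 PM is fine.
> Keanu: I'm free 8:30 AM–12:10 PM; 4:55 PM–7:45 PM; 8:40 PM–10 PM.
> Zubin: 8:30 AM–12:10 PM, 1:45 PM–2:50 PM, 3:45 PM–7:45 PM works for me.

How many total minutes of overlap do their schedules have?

Mei ∩ Erik: 08:00-13:20, 16:50-20:25.
Mei ∩ Erik ∩ Keanu: 08:30-12:10, 16:55-19:45.
Mei ∩ Erik ∩ Keanu ∩ Zubin: 08:30-12:10, 16:55-19:45.
Summing the common windows: 220 + 170 = 390 minutes.

390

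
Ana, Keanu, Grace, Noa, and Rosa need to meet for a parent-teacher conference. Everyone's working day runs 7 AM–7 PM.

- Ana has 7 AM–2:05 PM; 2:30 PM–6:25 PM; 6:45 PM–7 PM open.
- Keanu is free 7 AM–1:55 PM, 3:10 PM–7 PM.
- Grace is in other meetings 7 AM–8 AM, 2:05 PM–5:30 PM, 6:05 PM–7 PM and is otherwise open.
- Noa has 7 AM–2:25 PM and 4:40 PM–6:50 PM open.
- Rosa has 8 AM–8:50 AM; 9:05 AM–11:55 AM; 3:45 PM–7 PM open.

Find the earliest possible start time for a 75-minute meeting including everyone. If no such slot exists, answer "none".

09:05

Ana free: 07:00-14:05, 14:30-18:25, 18:45-19:00.
Keanu free: 07:00-13:55, 15:10-19:00.
Grace free: 08:00-14:05, 17:30-18:05 (invert busy blocks within the working day).
Noa free: 07:00-14:25, 16:40-18:50.
Rosa free: 08:00-08:50, 09:05-11:55, 15:45-19:00.
Ana ∩ Keanu: 07:00-13:55, 15:10-18:25, 18:45-19:00.
Ana ∩ Keanu ∩ Grace: 08:00-13:55, 17:30-18:05.
Ana ∩ Keanu ∩ Grace ∩ Noa: 08:00-13:55, 17:30-18:05.
Ana ∩ Keanu ∩ Grace ∩ Noa ∩ Rosa: 08:00-08:50, 09:05-11:55, 17:30-18:05.
The first common window of at least 75 minutes is 09:05-11:55, so the earliest start is 09:05.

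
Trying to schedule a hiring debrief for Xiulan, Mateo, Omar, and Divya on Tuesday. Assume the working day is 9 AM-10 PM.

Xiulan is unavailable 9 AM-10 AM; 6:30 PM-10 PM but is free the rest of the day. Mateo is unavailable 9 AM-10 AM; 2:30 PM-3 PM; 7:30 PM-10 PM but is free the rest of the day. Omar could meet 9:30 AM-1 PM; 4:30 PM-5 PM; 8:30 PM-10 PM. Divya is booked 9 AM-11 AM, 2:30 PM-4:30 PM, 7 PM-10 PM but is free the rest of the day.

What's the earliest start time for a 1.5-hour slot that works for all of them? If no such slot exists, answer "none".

Xiulan free: 10:00-18:30 (invert busy blocks within the working day).
Mateo free: 10:00-14:30, 15:00-19:30 (invert busy blocks within the working day).
Omar free: 09:30-13:00, 16:30-17:00, 20:30-22:00.
Divya free: 11:00-14:30, 16:30-19:00 (invert busy blocks within the working day).
Xiulan ∩ Mateo: 10:00-14:30, 15:00-18:30.
Xiulan ∩ Mateo ∩ Omar: 10:00-13:00, 16:30-17:00.
Xiulan ∩ Mateo ∩ Omar ∩ Divya: 11:00-13:00, 16:30-17:00.
The first common window of at least 90 minutes is 11:00-13:00, so the earliest start is 11:00.

11:00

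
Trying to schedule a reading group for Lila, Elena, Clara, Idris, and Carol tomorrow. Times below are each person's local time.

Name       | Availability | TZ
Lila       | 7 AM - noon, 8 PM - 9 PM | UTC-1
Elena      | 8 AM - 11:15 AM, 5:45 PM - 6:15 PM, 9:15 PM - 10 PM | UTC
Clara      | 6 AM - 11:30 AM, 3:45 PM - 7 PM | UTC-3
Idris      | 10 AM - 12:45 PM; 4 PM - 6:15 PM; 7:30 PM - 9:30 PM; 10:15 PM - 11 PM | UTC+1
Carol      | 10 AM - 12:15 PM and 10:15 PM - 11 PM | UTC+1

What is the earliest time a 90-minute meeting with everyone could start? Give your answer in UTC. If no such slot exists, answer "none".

Lila in UTC: 08:00-13:00, 21:00-22:00 (add 1h to convert from UTC-1).
Elena in UTC: 08:00-11:15, 17:45-18:15, 21:15-22:00.
Clara in UTC: 09:00-14:30, 18:45-22:00 (add 3h to convert from UTC-3).
Idris in UTC: 09:00-11:45, 15:00-17:15, 18:30-20:30, 21:15-22:00 (subtract 1h to convert from UTC+1).
Carol in UTC: 09:00-11:15, 21:15-22:00 (subtract 1h to convert from UTC+1).
Lila ∩ Elena: 08:00-11:15, 21:15-22:00.
Lila ∩ Elena ∩ Clara: 09:00-11:15, 21:15-22:00.
Lila ∩ Elena ∩ Clara ∩ Idris: 09:00-11:15, 21:15-22:00.
Lila ∩ Elena ∩ Clara ∩ Idris ∩ Carol: 09:00-11:15, 21:15-22:00.
Those are the intersection windows.
The first common window of at least 90 minutes is 09:00-11:15, so the earliest start is 09:00.

09:00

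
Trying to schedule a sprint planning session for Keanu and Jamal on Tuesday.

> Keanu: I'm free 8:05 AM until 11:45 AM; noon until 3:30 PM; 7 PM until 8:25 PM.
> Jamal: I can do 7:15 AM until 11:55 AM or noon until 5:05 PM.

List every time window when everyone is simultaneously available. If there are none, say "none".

Keanu ∩ Jamal: 08:05-11:45, 12:00-15:30.
So the common availability across everyone is 08:05-11:45, 12:00-15:30.

08:05-11:45, 12:00-15:30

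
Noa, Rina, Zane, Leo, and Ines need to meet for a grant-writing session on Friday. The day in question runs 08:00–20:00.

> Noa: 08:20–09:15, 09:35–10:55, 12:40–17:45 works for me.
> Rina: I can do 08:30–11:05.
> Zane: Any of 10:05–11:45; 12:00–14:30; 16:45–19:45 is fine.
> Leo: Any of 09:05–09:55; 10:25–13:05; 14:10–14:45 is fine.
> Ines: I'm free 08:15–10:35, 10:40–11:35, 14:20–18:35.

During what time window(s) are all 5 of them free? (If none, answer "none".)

Noa ∩ Rina: 08:30-09:15, 09:35-10:55.
Noa ∩ Rina ∩ Zane: 10:05-10:55.
Noa ∩ Rina ∩ Zane ∩ Leo: 10:25-10:55.
Noa ∩ Rina ∩ Zane ∩ Leo ∩ Ines: 10:25-10:35, 10:40-10:55.
Those are the intersection windows.

10:25-10:35, 10:40-10:55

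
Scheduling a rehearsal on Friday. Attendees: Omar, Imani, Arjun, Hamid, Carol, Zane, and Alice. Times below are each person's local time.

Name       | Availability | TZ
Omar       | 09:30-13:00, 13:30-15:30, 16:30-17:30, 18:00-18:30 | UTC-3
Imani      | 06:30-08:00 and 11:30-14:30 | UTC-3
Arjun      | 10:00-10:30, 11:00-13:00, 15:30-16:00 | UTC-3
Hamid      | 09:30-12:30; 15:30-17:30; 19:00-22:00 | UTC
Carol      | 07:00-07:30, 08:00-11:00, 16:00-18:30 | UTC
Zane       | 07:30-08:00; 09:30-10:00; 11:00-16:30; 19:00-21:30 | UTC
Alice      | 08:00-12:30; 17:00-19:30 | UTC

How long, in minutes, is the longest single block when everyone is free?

0

Omar in UTC: 12:30-16:00, 16:30-18:30, 19:30-20:30, 21:00-21:30 (add 3h to convert from UTC-3).
Imani in UTC: 09:30-11:00, 14:30-17:30 (add 3h to convert from UTC-3).
Arjun in UTC: 13:00-13:30, 14:00-16:00, 18:30-19:00 (add 3h to convert from UTC-3).
Hamid in UTC: 09:30-12:30, 15:30-17:30, 19:00-22:00.
Carol in UTC: 07:00-07:30, 08:00-11:00, 16:00-18:30.
Zane in UTC: 07:30-08:00, 09:30-10:00, 11:00-16:30, 19:00-21:30.
Alice in UTC: 08:00-12:30, 17:00-19:30.
Omar ∩ Imani: 14:30-16:00, 16:30-17:30.
Omar ∩ Imani ∩ Arjun: 14:30-16:00.
Omar ∩ Imani ∩ Arjun ∩ Hamid: 15:30-16:00.
Omar ∩ Imani ∩ Arjun ∩ Hamid ∩ Carol: ∅.
Omar ∩ Imani ∩ Arjun ∩ Hamid ∩ Carol ∩ Zane: ∅.
Omar ∩ Imani ∩ Arjun ∩ Hamid ∩ Carol ∩ Zane ∩ Alice: ∅.
There is no time when everyone is free.
No common window exists, so the longest block is 0 minutes.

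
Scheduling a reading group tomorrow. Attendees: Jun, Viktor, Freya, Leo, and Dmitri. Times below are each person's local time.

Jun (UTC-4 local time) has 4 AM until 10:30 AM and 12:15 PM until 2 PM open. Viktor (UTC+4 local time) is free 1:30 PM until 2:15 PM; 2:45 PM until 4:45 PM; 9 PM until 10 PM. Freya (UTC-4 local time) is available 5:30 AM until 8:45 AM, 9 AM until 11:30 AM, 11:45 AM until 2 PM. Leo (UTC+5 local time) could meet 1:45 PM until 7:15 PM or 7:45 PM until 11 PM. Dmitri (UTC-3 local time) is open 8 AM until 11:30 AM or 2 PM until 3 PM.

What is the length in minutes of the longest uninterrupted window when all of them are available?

Jun in UTC: 08:00-14:30, 16:15-18:00 (add 4h to convert from UTC-4).
Viktor in UTC: 09:30-10:15, 10:45-12:45, 17:00-18:00 (subtract 4h to convert from UTC+4).
Freya in UTC: 09:30-12:45, 13:00-15:30, 15:45-18:00 (add 4h to convert from UTC-4).
Leo in UTC: 08:45-14:15, 14:45-18:00 (subtract 5h to convert from UTC+5).
Dmitri in UTC: 11:00-14:30, 17:00-18:00 (add 3h to convert from UTC-3).
Jun ∩ Viktor: 09:30-10:15, 10:45-12:45, 17:00-18:00.
Jun ∩ Viktor ∩ Freya: 09:30-10:15, 10:45-12:45, 17:00-18:00.
Jun ∩ Viktor ∩ Freya ∩ Leo: 09:30-10:15, 10:45-12:45, 17:00-18:00.
Jun ∩ Viktor ∩ Freya ∩ Leo ∩ Dmitri: 11:00-12:45, 17:00-18:00.
The longest is 11:00-12:45 at 105 minutes.

105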